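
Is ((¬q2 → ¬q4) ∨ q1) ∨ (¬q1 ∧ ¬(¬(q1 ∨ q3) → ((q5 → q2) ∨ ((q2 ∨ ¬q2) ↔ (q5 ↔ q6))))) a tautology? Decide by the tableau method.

Assume the negation and expand:
Initial set: {F (((¬q2 → ¬q4) ∨ q1) ∨ (¬q1 ∧ ¬(¬(q1 ∨ q3) → ((q5 → q2) ∨ ((q2 ∨ ¬q2) ↔ (q5 ↔ q6))))))}.
F (((¬q2 → ¬q4) ∨ q1) ∨ (¬q1 ∧ ¬(¬(q1 ∨ q3) → ((q5 → q2) ∨ ((q2 ∨ ¬q2) ↔ (q5 ↔ q6)))))): α-rule — add F ((¬q2 → ¬q4) ∨ q1), F (¬q1 ∧ ¬(¬(q1 ∨ q3) → ((q5 → q2) ∨ ((q2 ∨ ¬q2) ↔ (q5 ↔ q6))))).
F ((¬q2 → ¬q4) ∨ q1): α-rule — add F (¬q2 → ¬q4), F q1.
F (¬q2 → ¬q4): α-rule — add T ¬q2, F ¬q4.
F (¬q1 ∧ ¬(¬(q1 ∨ q3) → ((q5 → q2) ∨ ((q2 ∨ ¬q2) ↔ (q5 ↔ q6))))): β-rule — branch into F ¬q1  //  F ¬(¬(q1 ∨ q3) → ((q5 → q2) ∨ ((q2 ∨ ¬q2) ↔ (q5 ↔ q6)))).
  branch 1 (add F ¬q1):
    × closes — contains both q1 and ¬q1.
  branch 2 (add F ¬(¬(q1 ∨ q3) → ((q5 → q2) ∨ ((q2 ∨ ¬q2) ↔ (q5 ↔ q6))))):
    F ¬(¬(q1 ∨ q3) → ((q5 → q2) ∨ ((q2 ∨ ¬q2) ↔ (q5 ↔ q6)))): β-rule — branch into F ¬(q1 ∨ q3)  //  T ((q5 → q2) ∨ ((q2 ∨ ¬q2) ↔ (q5 ↔ q6))).
      branch 2.1 (add F ¬(q1 ∨ q3)):
        F ¬(q1 ∨ q3): β-rule — branch into T q1  //  T q3.
          branch 2.1.1 (add T q1):
            × closes — contains both q1 and ¬q1.
          branch 2.1.2 (add T q3):
            ○ open, literals {q1=false, q2=false, q3=true, q4=true}.
      branch 2.2 (add T ((q5 → q2) ∨ ((q2 ∨ ¬q2) ↔ (q5 ↔ q6)))):
        T ((q5 → q2) ∨ ((q2 ∨ ¬q2) ↔ (q5 ↔ q6))): β-rule — branch into T (q5 → q2)  //  T ((q2 ∨ ¬q2) ↔ (q5 ↔ q6)).
          branch 2.2.1 (add T (q5 → q2)):
            T (q5 → q2): β-rule — branch into F q5  //  T q2.
              branch 2.2.1.1 (add F q5):
                ○ open, literals {q1=false, q2=false, q4=true, q5=false}.
              branch 2.2.1.2 (add T q2):
                × closes — contains both q2 and ¬q2.
          branch 2.2.2 (add T ((q2 ∨ ¬q2) ↔ (q5 ↔ q6))):
            T ((q2 ∨ ¬q2) ↔ (q5 ↔ q6)): β-rule — branch into T (q2 ∨ ¬q2), T (q5 ↔ q6)  //  F (q2 ∨ ¬q2), F (q5 ↔ q6).
              branch 2.2.2.1 (add T (q2 ∨ ¬q2), T (q5 ↔ q6)):
                T (q2 ∨ ¬q2): β-rule — branch into T q2  //  T ¬q2.
                  branch 2.2.2.1.1 (add T q2):
                    × closes — contains both q2 and ¬q2.
                  branch 2.2.2.1.2 (add T ¬q2):
                    T (q5 ↔ q6): β-rule — branch into T q5, T q6  //  F q5, F q6.
                      branch 2.2.2.1.2.1 (add T q5, T q6):
                        ○ open, literals {q1=false, q2=false, q4=true, q5=true, q6=true}.
                      branch 2.2.2.1.2.2 (add F q5, F q6):
                        ○ open, literals {q1=false, q2=false, q4=true, q5=false, q6=false}.
              branch 2.2.2.2 (add F (q2 ∨ ¬q2), F (q5 ↔ q6)):
                F (q2 ∨ ¬q2): α-rule — add F q2, F ¬q2.
                × closes — contains both q2 and ¬q2.
5 branches closed, 4 open.
An open branch gives a countermodel: q1=false, q2=false, q3=true, q4=true (unmentioned atoms arbitrary); under it the original formula is false.

Not valid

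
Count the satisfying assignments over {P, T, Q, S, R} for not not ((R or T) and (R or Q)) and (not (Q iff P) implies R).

18

Initial set: {T (not not ((R or T) and (R or Q)) and (not (Q iff P) implies R))}.
T (not not ((R or T) and (R or Q)) and (not (Q iff P) implies R)): α-rule — add T not not ((R or T) and (R or Q)), T (not (Q iff P) implies R).
T not not ((R or T) and (R or Q)): drop double negation, giving T ((R or T) and (R or Q)).
T ((R or T) and (R or Q)): α-rule — add T (R or T), T (R or Q).
T (not (Q iff P) implies R): β-rule — branch into F not (Q iff P)  //  T R.
  branch 1 (add F not (Q iff P)):
    T (R or T): β-rule — branch into T R  //  T T.
      branch 1.1 (add T R):
        T (R or Q): β-rule — branch into T R  //  T Q.
          branch 1.1.1 (add T R):
            F not (Q iff P): β-rule — branch into T Q, T P  //  F Q, F P.
              branch 1.1.1.1 (add T Q, T P):
                ○ open, literals {P=T, Q=T, R=T}.
              branch 1.1.1.2 (add F Q, F P):
                ○ open, literals {P=F, Q=F, R=T}.
          branch 1.1.2 (add T Q):
            F not (Q iff P): β-rule — branch into T Q, T P  //  F Q, F P.
              branch 1.1.2.1 (add T Q, T P):
                ○ open, literals {P=T, Q=T, R=T}.
              branch 1.1.2.2 (add F Q, F P):
                × closes — contains both Q and not Q.
      branch 1.2 (add T T):
        T (R or Q): β-rule — branch into T R  //  T Q.
          branch 1.2.1 (add T R):
            F not (Q iff P): β-rule — branch into T Q, T P  //  F Q, F P.
              branch 1.2.1.1 (add T Q, T P):
                ○ open, literals {P=T, Q=T, R=T, T=T}.
              branch 1.2.1.2 (add F Q, F P):
                ○ open, literals {P=F, Q=F, R=T, T=T}.
          branch 1.2.2 (add T Q):
            F not (Q iff P): β-rule — branch into T Q, T P  //  F Q, F P.
              branch 1.2.2.1 (add T Q, T P):
                ○ open, literals {P=T, Q=T, T=T}.
              branch 1.2.2.2 (add F Q, F P):
                × closes — contains both Q and not Q.
  branch 2 (add T R):
    T (R or T): β-rule — branch into T R  //  T T.
      branch 2.1 (add T R):
        T (R or Q): β-rule — branch into T R  //  T Q.
          branch 2.1.1 (add T R):
            ○ open, literals {R=T}.
          branch 2.1.2 (add T Q):
            ○ open, literals {Q=T, R=T}.
      branch 2.2 (add T T):
        T (R or Q): β-rule — branch into T R  //  T Q.
          branch 2.2.1 (add T R):
            ○ open, literals {R=T, T=T}.
          branch 2.2.2 (add T Q):
            ○ open, literals {Q=T, R=T, T=T}.
2 branches closed, 10 open.
Each open branch fixes some atoms; the unmentioned ones are free. Counting distinct full assignments: branch {P=T, Q=T, R=T} (T, S) contributes 4 new; branch {P=F, Q=F, R=T} (T, S) contributes 4 new; branch {P=T, Q=T, R=T} (T, S) contributes 0 new; branch {P=T, Q=T, R=T, T=T} (S) contributes 0 new; branch {P=F, Q=F, R=T, T=T} (S) contributes 0 new; branch {P=T, Q=T, T=T} (S, R) contributes 2 new; branch {R=T} (P, T, Q, S) contributes 8 new; branch {Q=T, R=T} (P, T, S) contributes 0 new; branch {R=T, T=T} (P, Q, S) contributes 0 new; branch {Q=T, R=T, T=T} (P, S) contributes 0 new. Total: 18.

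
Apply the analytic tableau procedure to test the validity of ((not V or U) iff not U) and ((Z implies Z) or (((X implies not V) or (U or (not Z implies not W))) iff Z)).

Not valid

Assume the negation and expand:
Initial set: {not (((not V or U) iff not U) and ((Z implies Z) or (((X implies not V) or (U or (not Z implies not W))) iff Z)))}.
not (((not V or U) iff not U) and ((Z implies Z) or (((X implies not V) or (U or (not Z implies not W))) iff Z))): β-rule — branch into not ((not V or U) iff not U)  //  not ((Z implies Z) or (((X implies not V) or (U or (not Z implies not W))) iff Z)).
  branch 1 (add not ((not V or U) iff not U)):
    not ((not V or U) iff not U): β-rule — branch into (not V or U), not not U  //  not (not V or U), not U.
      branch 1.1 (add (not V or U), not not U):
        (not V or U): β-rule — branch into not V  //  U.
          branch 1.1.1 (add not V):
            ○ open, literals {U=T, V=F}.
          branch 1.1.2 (add U):
            ○ open, literals {U=T}.
      branch 1.2 (add not (not V or U), not U):
        not (not V or U): α-rule — add not not V, not U.
        ○ open, literals {U=F, V=T}.
  branch 2 (add not ((Z implies Z) or (((X implies not V) or (U or (not Z implies not W))) iff Z))):
    not ((Z implies Z) or (((X implies not V) or (U or (not Z implies not W))) iff Z)): α-rule — add not (Z implies Z), not (((X implies not V) or (U or (not Z implies not W))) iff Z).
    not (Z implies Z): α-rule — add Z, not Z.
    × closes — contains both Z and not Z.
1 branch closed, 3 open.
An open branch gives a countermodel: U=T, V=F (unmentioned atoms arbitrary); under it the original formula is false.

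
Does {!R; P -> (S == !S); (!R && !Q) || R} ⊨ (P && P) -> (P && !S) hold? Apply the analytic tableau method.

Yes

Initial set: {!R; (P -> (S == !S)); ((!R && !Q) || R); !((P && P) -> (P && !S))}.
!((P && P) -> (P && !S)): α-rule — add (P && P), !(P && !S).
(P && P): α-rule — add P, P.
(P -> (S == !S)): β-rule — branch into !P  //  (S == !S).
  branch 1 (add !P):
    × closes — contains both P and !P.
  branch 2 (add (S == !S)):
    ((!R && !Q) || R): β-rule — branch into (!R && !Q)  //  R.
      branch 2.1 (add (!R && !Q)):
        (!R && !Q): α-rule — add !R, !Q.
        !(P && !S): β-rule — branch into !P  //  !!S.
          branch 2.1.1 (add !P):
            × closes — contains both P and !P.
          branch 2.1.2 (add !!S):
            (S == !S): β-rule — branch into S, !S  //  !S, !!S.
              branch 2.1.2.1 (add S, !S):
                × closes — contains both S and !S.
              branch 2.1.2.2 (add !S, !!S):
                × closes — contains both S and !S.
      branch 2.2 (add R):
        × closes — contains both R and !R.
All 5 branches close.
Every branch closed, so the premises entail the conclusion.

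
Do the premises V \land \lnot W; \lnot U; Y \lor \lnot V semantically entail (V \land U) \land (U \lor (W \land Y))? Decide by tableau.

No

Initial set: {(V \land \lnot W); \lnot U; (Y \lor \lnot V); \lnot ((V \land U) \land (U \lor (W \land Y)))}.
(V \land \lnot W): α-rule — add V, \lnot W.
(Y \lor \lnot V): β-rule — branch into Y  //  \lnot V.
  branch 1 (add Y):
    \lnot ((V \land U) \land (U \lor (W \land Y))): β-rule — branch into \lnot (V \land U)  //  \lnot (U \lor (W \land Y)).
      branch 1.1 (add \lnot (V \land U)):
        \lnot (V \land U): β-rule — branch into \lnot V  //  \lnot U.
          branch 1.1.1 (add \lnot V):
            × closes — contains both V and \lnot V.
          branch 1.1.2 (add \lnot U):
            ○ open, literals {U=false, V=true, W=false, Y=true}.
      branch 1.2 (add \lnot (U \lor (W \land Y))):
        \lnot (U \lor (W \land Y)): α-rule — add \lnot U, \lnot (W \land Y).
        \lnot (W \land Y): β-rule — branch into \lnot W  //  \lnot Y.
          branch 1.2.1 (add \lnot W):
            ○ open, literals {U=false, V=true, W=false, Y=true}.
          branch 1.2.2 (add \lnot Y):
            × closes — contains both Y and \lnot Y.
  branch 2 (add \lnot V):
    × closes — contains both V and \lnot V.
3 branches closed, 2 open.
An open branch gives a countermodel: U=false, V=true, W=false, Y=true (unmentioned atoms arbitrary); the premises hold there but the conclusion fails.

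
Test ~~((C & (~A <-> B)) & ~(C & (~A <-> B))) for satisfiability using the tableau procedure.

Initial set: {~~((C & (~A <-> B)) & ~(C & (~A <-> B)))}.
~~((C & (~A <-> B)) & ~(C & (~A <-> B))): drop double negation, giving ((C & (~A <-> B)) & ~(C & (~A <-> B))).
((C & (~A <-> B)) & ~(C & (~A <-> B))): α-rule — add (C & (~A <-> B)), ~(C & (~A <-> B)).
(C & (~A <-> B)): α-rule — add C, (~A <-> B).
~(C & (~A <-> B)): β-rule — branch into ~C  //  ~(~A <-> B).
  branch 1 (add ~C):
    × closes — contains both C and ~C.
  branch 2 (add ~(~A <-> B)):
    (~A <-> B): β-rule — branch into ~A, B  //  ~~A, ~B.
      branch 2.1 (add ~A, B):
        ~(~A <-> B): β-rule — branch into ~A, ~B  //  ~~A, B.
          branch 2.1.1 (add ~A, ~B):
            × closes — contains both B and ~B.
          branch 2.1.2 (add ~~A, B):
            × closes — contains both A and ~A.
      branch 2.2 (add ~~A, ~B):
        ~(~A <-> B): β-rule — branch into ~A, ~B  //  ~~A, B.
          branch 2.2.1 (add ~A, ~B):
            × closes — contains both A and ~A.
          branch 2.2.2 (add ~~A, B):
            × closes — contains both B and ~B.
All 5 branches close.
Every branch closed; the formula is unsatisfiable.

Unsatisfiable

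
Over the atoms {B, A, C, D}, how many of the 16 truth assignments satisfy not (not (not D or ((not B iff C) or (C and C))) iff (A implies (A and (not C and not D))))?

10

Initial set: {not (not (not D or ((not B iff C) or (C and C))) iff (A implies (A and (not C and not D))))}.
not (not (not D or ((not B iff C) or (C and C))) iff (A implies (A and (not C and not D)))): β-rule — branch into not (not D or ((not B iff C) or (C and C))), not (A implies (A and (not C and not D)))  //  not not (not D or ((not B iff C) or (C and C))), (A implies (A and (not C and not D))).
  branch 1 (add not (not D or ((not B iff C) or (C and C))), not (A implies (A and (not C and not D)))):
    not (not D or ((not B iff C) or (C and C))): α-rule — add not not D, not ((not B iff C) or (C and C)).
    not (A implies (A and (not C and not D))): α-rule — add A, not (A and (not C and not D)).
    not ((not B iff C) or (C and C)): α-rule — add not (not B iff C), not (C and C).
    not (A and (not C and not D)): β-rule — branch into not A  //  not (not C and not D).
      branch 1.1 (add not A):
        × closes — contains both A and not A.
      branch 1.2 (add not (not C and not D)):
        not (not B iff C): β-rule — branch into not B, not C  //  not not B, C.
          branch 1.2.1 (add not B, not C):
            not (C and C): β-rule — branch into not C  //  not C.
              branch 1.2.1.1 (add not C):
                not (not C and not D): β-rule — branch into not not C  //  not not D.
                  branch 1.2.1.1.1 (add not not C):
                    × closes — contains both C and not C.
                  branch 1.2.1.1.2 (add not not D):
                    ○ open, literals {A=T, B=F, C=F, D=T}.
              branch 1.2.1.2 (add not C):
                not (not C and not D): β-rule — branch into not not C  //  not not D.
                  branch 1.2.1.2.1 (add not not C):
                    × closes — contains both C and not C.
                  branch 1.2.1.2.2 (add not not D):
                    ○ open, literals {A=T, B=F, C=F, D=T}.
          branch 1.2.2 (add not not B, C):
            not (C and C): β-rule — branch into not C  //  not C.
              branch 1.2.2.1 (add not C):
                × closes — contains both C and not C.
              branch 1.2.2.2 (add not C):
                × closes — contains both C and not C.
  branch 2 (add not not (not D or ((not B iff C) or (C and C))), (A implies (A and (not C and not D)))):
    not not (not D or ((not B iff C) or (C and C))): β-rule — branch into not D  //  ((not B iff C) or (C and C)).
      branch 2.1 (add not D):
        (A implies (A and (not C and not D))): β-rule — branch into not A  //  (A and (not C and not D)).
          branch 2.1.1 (add not A):
            ○ open, literals {A=F, D=F}.
          branch 2.1.2 (add (A and (not C and not D))):
            (A and (not C and not D)): α-rule — add A, (not C and not D).
            (not C and not D): α-rule — add not C, not D.
            ○ open, literals {A=T, C=F, D=F}.
      branch 2.2 (add ((not B iff C) or (C and C))):
        (A implies (A and (not C and not D))): β-rule — branch into not A  //  (A and (not C and not D)).
          branch 2.2.1 (add not A):
            ((not B iff C) or (C and C)): β-rule — branch into (not B iff C)  //  (C and C).
              branch 2.2.1.1 (add (not B iff C)):
                (not B iff C): β-rule — branch into not B, C  //  not not B, not C.
                  branch 2.2.1.1.1 (add not B, C):
                    ○ open, literals {A=F, B=F, C=T}.
                  branch 2.2.1.1.2 (add not not B, not C):
                    ○ open, literals {A=F, B=T, C=F}.
              branch 2.2.1.2 (add (C and C)):
                (C and C): α-rule — add C, C.
                ○ open, literals {A=F, C=T}.
          branch 2.2.2 (add (A and (not C and not D))):
            (A and (not C and not D)): α-rule — add A, (not C and not D).
            (not C and not D): α-rule — add not C, not D.
            ((not B iff C) or (C and C)): β-rule — branch into (not B iff C)  //  (C and C).
              branch 2.2.2.1 (add (not B iff C)):
                (not B iff C): β-rule — branch into not B, C  //  not not B, not C.
                  branch 2.2.2.1.1 (add not B, C):
                    × closes — contains both C and not C.
                  branch 2.2.2.1.2 (add not not B, not C):
                    ○ open, literals {A=T, B=T, C=F, D=F}.
              branch 2.2.2.2 (add (C and C)):
                (C and C): α-rule — add C, C.
                × closes — contains both C and not C.
7 branches closed, 8 open.
Each open branch fixes some atoms; the unmentioned ones are free. Counting distinct full assignments: branch {A=T, B=F, C=F, D=T} (none free) contributes 1 new; branch {A=T, B=F, C=F, D=T} (none free) contributes 0 new; branch {A=F, D=F} (B, C) contributes 4 new; branch {A=T, C=F, D=F} (B) contributes 2 new; branch {A=F, B=F, C=T} (D) contributes 1 new; branch {A=F, B=T, C=F} (D) contributes 1 new; branch {A=F, C=T} (B, D) contributes 1 new; branch {A=T, B=T, C=F, D=F} (none free) contributes 0 new. Total: 10.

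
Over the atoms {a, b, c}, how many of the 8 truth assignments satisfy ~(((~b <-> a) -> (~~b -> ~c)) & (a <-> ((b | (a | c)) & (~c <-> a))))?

4

Initial set: {T ~(((~b <-> a) -> (~~b -> ~c)) & (a <-> ((b | (a | c)) & (~c <-> a))))}.
T ~(((~b <-> a) -> (~~b -> ~c)) & (a <-> ((b | (a | c)) & (~c <-> a)))): β-rule — branch into F ((~b <-> a) -> (~~b -> ~c))  //  F (a <-> ((b | (a | c)) & (~c <-> a))).
  branch 1 (add F ((~b <-> a) -> (~~b -> ~c))):
    F ((~b <-> a) -> (~~b -> ~c)): α-rule — add T (~b <-> a), F (~~b -> ~c).
    F (~~b -> ~c): α-rule — add T ~~b, F ~c.
    T ~~b: drop double negation, giving T b.
    T (~b <-> a): β-rule — branch into T ~b, T a  //  F ~b, F a.
      branch 1.1 (add T ~b, T a):
        × closes — contains both b and ~b.
      branch 1.2 (add F ~b, F a):
        ○ open, literals {a=0, b=1, c=1}.
  branch 2 (add F (a <-> ((b | (a | c)) & (~c <-> a)))):
    F (a <-> ((b | (a | c)) & (~c <-> a))): β-rule — branch into T a, F ((b | (a | c)) & (~c <-> a))  //  F a, T ((b | (a | c)) & (~c <-> a)).
      branch 2.1 (add T a, F ((b | (a | c)) & (~c <-> a))):
        F ((b | (a | c)) & (~c <-> a)): β-rule — branch into F (b | (a | c))  //  F (~c <-> a).
          branch 2.1.1 (add F (b | (a | c))):
            F (b | (a | c)): α-rule — add F b, F (a | c).
            F (a | c): α-rule — add F a, F c.
            × closes — contains both a and ~a.
          branch 2.1.2 (add F (~c <-> a)):
            F (~c <-> a): β-rule — branch into T ~c, F a  //  F ~c, T a.
              branch 2.1.2.1 (add T ~c, F a):
                × closes — contains both a and ~a.
              branch 2.1.2.2 (add F ~c, T a):
                ○ open, literals {a=1, c=1}.
      branch 2.2 (add F a, T ((b | (a | c)) & (~c <-> a))):
        T ((b | (a | c)) & (~c <-> a)): α-rule — add T (b | (a | c)), T (~c <-> a).
        T (b | (a | c)): β-rule — branch into T b  //  T (a | c).
          branch 2.2.1 (add T b):
            T (~c <-> a): β-rule — branch into T ~c, T a  //  F ~c, F a.
              branch 2.2.1.1 (add T ~c, T a):
                × closes — contains both a and ~a.
              branch 2.2.1.2 (add F ~c, F a):
                ○ open, literals {a=0, b=1, c=1}.
          branch 2.2.2 (add T (a | c)):
            T (~c <-> a): β-rule — branch into T ~c, T a  //  F ~c, F a.
              branch 2.2.2.1 (add T ~c, T a):
                × closes — contains both a and ~a.
              branch 2.2.2.2 (add F ~c, F a):
                T (a | c): β-rule — branch into T a  //  T c.
                  branch 2.2.2.2.1 (add T a):
                    × closes — contains both a and ~a.
                  branch 2.2.2.2.2 (add T c):
                    ○ open, literals {a=0, c=1}.
6 branches closed, 4 open.
Each open branch fixes some atoms; the unmentioned ones are free. Counting distinct full assignments: branch {a=0, b=1, c=1} (none free) contributes 1 new; branch {a=1, c=1} (b) contributes 2 new; branch {a=0, b=1, c=1} (none free) contributes 0 new; branch {a=0, c=1} (b) contributes 1 new. Total: 4.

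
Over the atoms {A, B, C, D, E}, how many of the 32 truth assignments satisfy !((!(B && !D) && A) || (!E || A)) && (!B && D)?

Initial set: {(!((!(B && !D) && A) || (!E || A)) && (!B && D))}.
(!((!(B && !D) && A) || (!E || A)) && (!B && D)): α-rule — add !((!(B && !D) && A) || (!E || A)), (!B && D).
!((!(B && !D) && A) || (!E || A)): α-rule — add !(!(B && !D) && A), !(!E || A).
(!B && D): α-rule — add !B, D.
!(!E || A): α-rule — add !!E, !A.
!(!(B && !D) && A): β-rule — branch into !!(B && !D)  //  !A.
  branch 1 (add !!(B && !D)):
    !!(B && !D): α-rule — add B, !D.
    × closes — contains both B and !B.
  branch 2 (add !A):
    ○ open, literals {A=0, B=0, D=1, E=1}.
1 branch closed, 1 open.
Each open branch fixes some atoms; the unmentioned ones are free. Counting distinct full assignments: branch {A=0, B=0, D=1, E=1} (C) contributes 2 new. Total: 2.

2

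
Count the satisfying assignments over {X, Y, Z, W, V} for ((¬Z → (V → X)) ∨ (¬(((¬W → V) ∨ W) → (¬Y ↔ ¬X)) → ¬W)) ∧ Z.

Initial set: {(((¬Z → (V → X)) ∨ (¬(((¬W → V) ∨ W) → (¬Y ↔ ¬X)) → ¬W)) ∧ Z)}.
(((¬Z → (V → X)) ∨ (¬(((¬W → V) ∨ W) → (¬Y ↔ ¬X)) → ¬W)) ∧ Z): α-rule — add ((¬Z → (V → X)) ∨ (¬(((¬W → V) ∨ W) → (¬Y ↔ ¬X)) → ¬W)), Z.
((¬Z → (V → X)) ∨ (¬(((¬W → V) ∨ W) → (¬Y ↔ ¬X)) → ¬W)): β-rule — branch into (¬Z → (V → X))  //  (¬(((¬W → V) ∨ W) → (¬Y ↔ ¬X)) → ¬W).
  branch 1 (add (¬Z → (V → X))):
    (¬Z → (V → X)): β-rule — branch into ¬¬Z  //  (V → X).
      branch 1.1 (add ¬¬Z):
        ○ open, literals {Z=true}.
      branch 1.2 (add (V → X)):
        (V → X): β-rule — branch into ¬V  //  X.
          branch 1.2.1 (add ¬V):
            ○ open, literals {V=false, Z=true}.
          branch 1.2.2 (add X):
            ○ open, literals {X=true, Z=true}.
  branch 2 (add (¬(((¬W → V) ∨ W) → (¬Y ↔ ¬X)) → ¬W)):
    (¬(((¬W → V) ∨ W) → (¬Y ↔ ¬X)) → ¬W): β-rule — branch into ¬¬(((¬W → V) ∨ W) → (¬Y ↔ ¬X))  //  ¬W.
      branch 2.1 (add ¬¬(((¬W → V) ∨ W) → (¬Y ↔ ¬X))):
        ¬¬(((¬W → V) ∨ W) → (¬Y ↔ ¬X)): β-rule — branch into ¬((¬W → V) ∨ W)  //  (¬Y ↔ ¬X).
          branch 2.1.1 (add ¬((¬W → V) ∨ W)):
            ¬((¬W → V) ∨ W): α-rule — add ¬(¬W → V), ¬W.
            ¬(¬W → V): α-rule — add ¬W, ¬V.
            ○ open, literals {V=false, W=false, Z=true}.
          branch 2.1.2 (add (¬Y ↔ ¬X)):
            (¬Y ↔ ¬X): β-rule — branch into ¬Y, ¬X  //  ¬¬Y, ¬¬X.
              branch 2.1.2.1 (add ¬Y, ¬X):
                ○ open, literals {X=false, Y=false, Z=true}.
              branch 2.1.2.2 (add ¬¬Y, ¬¬X):
                ○ open, literals {X=true, Y=true, Z=true}.
      branch 2.2 (add ¬W):
        ○ open, literals {W=false, Z=true}.
0 branches closed, 7 open.
Each open branch fixes some atoms; the unmentioned ones are free. Counting distinct full assignments: branch {Z=true} (X, Y, W, V) contributes 16 new; branch {V=false, Z=true} (X, Y, W) contributes 0 new; branch {X=true, Z=true} (Y, W, V) contributes 0 new; branch {V=false, W=false, Z=true} (X, Y) contributes 0 new; branch {X=false, Y=false, Z=true} (W, V) contributes 0 new; branch {X=true, Y=true, Z=true} (W, V) contributes 0 new; branch {W=false, Z=true} (X, Y, V) contributes 0 new. Total: 16.

16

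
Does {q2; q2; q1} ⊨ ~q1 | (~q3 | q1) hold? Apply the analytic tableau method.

Initial set: {q2; q2; q1; ~(~q1 | (~q3 | q1))}.
~(~q1 | (~q3 | q1)): α-rule — add ~~q1, ~(~q3 | q1).
~(~q3 | q1): α-rule — add ~~q3, ~q1.
× closes — contains both q1 and ~q1.
All 1 branch closes.
Every branch closed, so the premises entail the conclusion.

Yes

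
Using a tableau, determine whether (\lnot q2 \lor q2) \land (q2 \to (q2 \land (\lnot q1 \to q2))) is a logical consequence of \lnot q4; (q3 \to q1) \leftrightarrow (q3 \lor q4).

Yes

Initial set: {\lnot q4; ((q3 \to q1) \leftrightarrow (q3 \lor q4)); \lnot ((\lnot q2 \lor q2) \land (q2 \to (q2 \land (\lnot q1 \to q2))))}.
((q3 \to q1) \leftrightarrow (q3 \lor q4)): β-rule — branch into (q3 \to q1), (q3 \lor q4)  //  \lnot (q3 \to q1), \lnot (q3 \lor q4).
  branch 1 (add (q3 \to q1), (q3 \lor q4)):
    \lnot ((\lnot q2 \lor q2) \land (q2 \to (q2 \land (\lnot q1 \to q2)))): β-rule — branch into \lnot (\lnot q2 \lor q2)  //  \lnot (q2 \to (q2 \land (\lnot q1 \to q2))).
      branch 1.1 (add \lnot (\lnot q2 \lor q2)):
        \lnot (\lnot q2 \lor q2): α-rule — add \lnot \lnot q2, \lnot q2.
        × closes — contains both q2 and \lnot q2.
      branch 1.2 (add \lnot (q2 \to (q2 \land (\lnot q1 \to q2)))):
        \lnot (q2 \to (q2 \land (\lnot q1 \to q2))): α-rule — add q2, \lnot (q2 \land (\lnot q1 \to q2)).
        (q3 \to q1): β-rule — branch into \lnot q3  //  q1.
          branch 1.2.1 (add \lnot q3):
            (q3 \lor q4): β-rule — branch into q3  //  q4.
              branch 1.2.1.1 (add q3):
                × closes — contains both q3 and \lnot q3.
              branch 1.2.1.2 (add q4):
                × closes — contains both q4 and \lnot q4.
          branch 1.2.2 (add q1):
            (q3 \lor q4): β-rule — branch into q3  //  q4.
              branch 1.2.2.1 (add q3):
                \lnot (q2 \land (\lnot q1 \to q2)): β-rule — branch into \lnot q2  //  \lnot (\lnot q1 \to q2).
                  branch 1.2.2.1.1 (add \lnot q2):
                    × closes — contains both q2 and \lnot q2.
                  branch 1.2.2.1.2 (add \lnot (\lnot q1 \to q2)):
                    \lnot (\lnot q1 \to q2): α-rule — add \lnot q1, \lnot q2.
                    × closes — contains both q1 and \lnot q1.
              branch 1.2.2.2 (add q4):
                × closes — contains both q4 and \lnot q4.
  branch 2 (add \lnot (q3 \to q1), \lnot (q3 \lor q4)):
    \lnot (q3 \to q1): α-rule — add q3, \lnot q1.
    \lnot (q3 \lor q4): α-rule — add \lnot q3, \lnot q4.
    × closes — contains both q3 and \lnot q3.
All 7 branches close.
Every branch closed, so the premises entail the conclusion.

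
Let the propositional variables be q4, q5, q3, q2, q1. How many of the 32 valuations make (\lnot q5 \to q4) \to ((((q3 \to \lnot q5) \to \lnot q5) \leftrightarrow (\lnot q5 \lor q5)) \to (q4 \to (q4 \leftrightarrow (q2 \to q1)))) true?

29

Initial set: {T ((\lnot q5 \to q4) \to ((((q3 \to \lnot q5) \to \lnot q5) \leftrightarrow (\lnot q5 \lor q5)) \to (q4 \to (q4 \leftrightarrow (q2 \to q1)))))}.
T ((\lnot q5 \to q4) \to ((((q3 \to \lnot q5) \to \lnot q5) \leftrightarrow (\lnot q5 \lor q5)) \to (q4 \to (q4 \leftrightarrow (q2 \to q1))))): β-rule — branch into F (\lnot q5 \to q4)  //  T ((((q3 \to \lnot q5) \to \lnot q5) \leftrightarrow (\lnot q5 \lor q5)) \to (q4 \to (q4 \leftrightarrow (q2 \to q1)))).
  branch 1 (add F (\lnot q5 \to q4)):
    F (\lnot q5 \to q4): α-rule — add T \lnot q5, F q4.
    ○ open, literals {q4=false, q5=false}.
  branch 2 (add T ((((q3 \to \lnot q5) \to \lnot q5) \leftrightarrow (\lnot q5 \lor q5)) \to (q4 \to (q4 \leftrightarrow (q2 \to q1))))):
    T ((((q3 \to \lnot q5) \to \lnot q5) \leftrightarrow (\lnot q5 \lor q5)) \to (q4 \to (q4 \leftrightarrow (q2 \to q1)))): β-rule — branch into F (((q3 \to \lnot q5) \to \lnot q5) \leftrightarrow (\lnot q5 \lor q5))  //  T (q4 \to (q4 \leftrightarrow (q2 \to q1))).
      branch 2.1 (add F (((q3 \to \lnot q5) \to \lnot q5) \leftrightarrow (\lnot q5 \lor q5))):
        F (((q3 \to \lnot q5) \to \lnot q5) \leftrightarrow (\lnot q5 \lor q5)): β-rule — branch into T ((q3 \to \lnot q5) \to \lnot q5), F (\lnot q5 \lor q5)  //  F ((q3 \to \lnot q5) \to \lnot q5), T (\lnot q5 \lor q5).
          branch 2.1.1 (add T ((q3 \to \lnot q5) \to \lnot q5), F (\lnot q5 \lor q5)):
            F (\lnot q5 \lor q5): α-rule — add F \lnot q5, F q5.
            × closes — contains both q5 and \lnot q5.
          branch 2.1.2 (add F ((q3 \to \lnot q5) \to \lnot q5), T (\lnot q5 \lor q5)):
            F ((q3 \to \lnot q5) \to \lnot q5): α-rule — add T (q3 \to \lnot q5), F \lnot q5.
            T (\lnot q5 \lor q5): β-rule — branch into T \lnot q5  //  T q5.
              branch 2.1.2.1 (add T \lnot q5):
                × closes — contains both q5 and \lnot q5.
              branch 2.1.2.2 (add T q5):
                T (q3 \to \lnot q5): β-rule — branch into F q3  //  T \lnot q5.
                  branch 2.1.2.2.1 (add F q3):
                    ○ open, literals {q3=false, q5=true}.
                  branch 2.1.2.2.2 (add T \lnot q5):
                    × closes — contains both q5 and \lnot q5.
      branch 2.2 (add T (q4 \to (q4 \leftrightarrow (q2 \to q1)))):
        T (q4 \to (q4 \leftrightarrow (q2 \to q1))): β-rule — branch into F q4  //  T (q4 \leftrightarrow (q2 \to q1)).
          branch 2.2.1 (add F q4):
            ○ open, literals {q4=false}.
          branch 2.2.2 (add T (q4 \leftrightarrow (q2 \to q1))):
            T (q4 \leftrightarrow (q2 \to q1)): β-rule — branch into T q4, T (q2 \to q1)  //  F q4, F (q2 \to q1).
              branch 2.2.2.1 (add T q4, T (q2 \to q1)):
                T (q2 \to q1): β-rule — branch into F q2  //  T q1.
                  branch 2.2.2.1.1 (add F q2):
                    ○ open, literals {q2=false, q4=true}.
                  branch 2.2.2.1.2 (add T q1):
                    ○ open, literals {q1=true, q4=true}.
              branch 2.2.2.2 (add F q4, F (q2 \to q1)):
                F (q2 \to q1): α-rule — add T q2, F q1.
                ○ open, literals {q1=false, q2=true, q4=false}.
3 branches closed, 6 open.
Each open branch fixes some atoms; the unmentioned ones are free. Counting distinct full assignments: branch {q4=false, q5=false} (q3, q2, q1) contributes 8 new; branch {q3=false, q5=true} (q4, q2, q1) contributes 8 new; branch {q4=false} (q5, q3, q2, q1) contributes 4 new; branch {q2=false, q4=true} (q5, q3, q1) contributes 6 new; branch {q1=true, q4=true} (q5, q3, q2) contributes 3 new; branch {q1=false, q2=true, q4=false} (q5, q3) contributes 0 new. Total: 29.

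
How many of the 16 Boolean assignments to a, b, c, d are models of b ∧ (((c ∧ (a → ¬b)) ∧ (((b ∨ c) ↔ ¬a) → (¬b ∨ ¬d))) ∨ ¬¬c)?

4

Initial set: {(b ∧ (((c ∧ (a → ¬b)) ∧ (((b ∨ c) ↔ ¬a) → (¬b ∨ ¬d))) ∨ ¬¬c))}.
(b ∧ (((c ∧ (a → ¬b)) ∧ (((b ∨ c) ↔ ¬a) → (¬b ∨ ¬d))) ∨ ¬¬c)): α-rule — add b, (((c ∧ (a → ¬b)) ∧ (((b ∨ c) ↔ ¬a) → (¬b ∨ ¬d))) ∨ ¬¬c).
(((c ∧ (a → ¬b)) ∧ (((b ∨ c) ↔ ¬a) → (¬b ∨ ¬d))) ∨ ¬¬c): β-rule — branch into ((c ∧ (a → ¬b)) ∧ (((b ∨ c) ↔ ¬a) → (¬b ∨ ¬d)))  //  ¬¬c.
  branch 1 (add ((c ∧ (a → ¬b)) ∧ (((b ∨ c) ↔ ¬a) → (¬b ∨ ¬d)))):
    ((c ∧ (a → ¬b)) ∧ (((b ∨ c) ↔ ¬a) → (¬b ∨ ¬d))): α-rule — add (c ∧ (a → ¬b)), (((b ∨ c) ↔ ¬a) → (¬b ∨ ¬d)).
    (c ∧ (a → ¬b)): α-rule — add c, (a → ¬b).
    (((b ∨ c) ↔ ¬a) → (¬b ∨ ¬d)): β-rule — branch into ¬((b ∨ c) ↔ ¬a)  //  (¬b ∨ ¬d).
      branch 1.1 (add ¬((b ∨ c) ↔ ¬a)):
        (a → ¬b): β-rule — branch into ¬a  //  ¬b.
          branch 1.1.1 (add ¬a):
            ¬((b ∨ c) ↔ ¬a): β-rule — branch into (b ∨ c), ¬¬a  //  ¬(b ∨ c), ¬a.
              branch 1.1.1.1 (add (b ∨ c), ¬¬a):
                × closes — contains both a and ¬a.
              branch 1.1.1.2 (add ¬(b ∨ c), ¬a):
                ¬(b ∨ c): α-rule — add ¬b, ¬c.
                × closes — contains both b and ¬b.
          branch 1.1.2 (add ¬b):
            × closes — contains both b and ¬b.
      branch 1.2 (add (¬b ∨ ¬d)):
        (a → ¬b): β-rule — branch into ¬a  //  ¬b.
          branch 1.2.1 (add ¬a):
            (¬b ∨ ¬d): β-rule — branch into ¬b  //  ¬d.
              branch 1.2.1.1 (add ¬b):
                × closes — contains both b and ¬b.
              branch 1.2.1.2 (add ¬d):
                ○ open, literals {a=0, b=1, c=1, d=0}.
          branch 1.2.2 (add ¬b):
            × closes — contains both b and ¬b.
  branch 2 (add ¬¬c):
    ¬¬c: drop double negation, giving c.
    ○ open, literals {b=1, c=1}.
5 branches closed, 2 open.
Each open branch fixes some atoms; the unmentioned ones are free. Counting distinct full assignments: branch {a=0, b=1, c=1, d=0} (none free) contributes 1 new; branch {b=1, c=1} (a, d) contributes 3 new. Total: 4.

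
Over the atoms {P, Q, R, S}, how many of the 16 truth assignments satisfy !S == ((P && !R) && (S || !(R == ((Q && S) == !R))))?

6

Initial set: {T (!S == ((P && !R) && (S || !(R == ((Q && S) == !R)))))}.
T (!S == ((P && !R) && (S || !(R == ((Q && S) == !R))))): β-rule — branch into T !S, T ((P && !R) && (S || !(R == ((Q && S) == !R))))  //  F !S, F ((P && !R) && (S || !(R == ((Q && S) == !R)))).
  branch 1 (add T !S, T ((P && !R) && (S || !(R == ((Q && S) == !R))))):
    T ((P && !R) && (S || !(R == ((Q && S) == !R)))): α-rule — add T (P && !R), T (S || !(R == ((Q && S) == !R))).
    T (P && !R): α-rule — add T P, T !R.
    T (S || !(R == ((Q && S) == !R))): β-rule — branch into T S  //  T !(R == ((Q && S) == !R)).
      branch 1.1 (add T S):
        × closes — contains both S and !S.
      branch 1.2 (add T !(R == ((Q && S) == !R))):
        T !(R == ((Q && S) == !R)): β-rule — branch into T R, F ((Q && S) == !R)  //  F R, T ((Q && S) == !R).
          branch 1.2.1 (add T R, F ((Q && S) == !R)):
            × closes — contains both R and !R.
          branch 1.2.2 (add F R, T ((Q && S) == !R)):
            T ((Q && S) == !R): β-rule — branch into T (Q && S), T !R  //  F (Q && S), F !R.
              branch 1.2.2.1 (add T (Q && S), T !R):
                T (Q && S): α-rule — add T Q, T S.
                × closes — contains both S and !S.
              branch 1.2.2.2 (add F (Q && S), F !R):
                × closes — contains both R and !R.
  branch 2 (add F !S, F ((P && !R) && (S || !(R == ((Q && S) == !R))))):
    F ((P && !R) && (S || !(R == ((Q && S) == !R)))): β-rule — branch into F (P && !R)  //  F (S || !(R == ((Q && S) == !R))).
      branch 2.1 (add F (P && !R)):
        F (P && !R): β-rule — branch into F P  //  F !R.
          branch 2.1.1 (add F P):
            ○ open, literals {P=F, S=T}.
          branch 2.1.2 (add F !R):
            ○ open, literals {R=T, S=T}.
      branch 2.2 (add F (S || !(R == ((Q && S) == !R)))):
        F (S || !(R == ((Q && S) == !R))): α-rule — add F S, F !(R == ((Q && S) == !R)).
        × closes — contains both S and !S.
5 branches closed, 2 open.
Each open branch fixes some atoms; the unmentioned ones are free. Counting distinct full assignments: branch {P=F, S=T} (Q, R) contributes 4 new; branch {R=T, S=T} (P, Q) contributes 2 new. Total: 6.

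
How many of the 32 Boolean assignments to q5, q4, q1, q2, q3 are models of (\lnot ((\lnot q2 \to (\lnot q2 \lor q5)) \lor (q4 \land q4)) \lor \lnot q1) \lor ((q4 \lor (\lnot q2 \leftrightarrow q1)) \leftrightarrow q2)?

20

Initial set: {((\lnot ((\lnot q2 \to (\lnot q2 \lor q5)) \lor (q4 \land q4)) \lor \lnot q1) \lor ((q4 \lor (\lnot q2 \leftrightarrow q1)) \leftrightarrow q2))}.
((\lnot ((\lnot q2 \to (\lnot q2 \lor q5)) \lor (q4 \land q4)) \lor \lnot q1) \lor ((q4 \lor (\lnot q2 \leftrightarrow q1)) \leftrightarrow q2)): β-rule — branch into (\lnot ((\lnot q2 \to (\lnot q2 \lor q5)) \lor (q4 \land q4)) \lor \lnot q1)  //  ((q4 \lor (\lnot q2 \leftrightarrow q1)) \leftrightarrow q2).
  branch 1 (add (\lnot ((\lnot q2 \to (\lnot q2 \lor q5)) \lor (q4 \land q4)) \lor \lnot q1)):
    (\lnot ((\lnot q2 \to (\lnot q2 \lor q5)) \lor (q4 \land q4)) \lor \lnot q1): β-rule — branch into \lnot ((\lnot q2 \to (\lnot q2 \lor q5)) \lor (q4 \land q4))  //  \lnot q1.
      branch 1.1 (add \lnot ((\lnot q2 \to (\lnot q2 \lor q5)) \lor (q4 \land q4))):
        \lnot ((\lnot q2 \to (\lnot q2 \lor q5)) \lor (q4 \land q4)): α-rule — add \lnot (\lnot q2 \to (\lnot q2 \lor q5)), \lnot (q4 \land q4).
        \lnot (\lnot q2 \to (\lnot q2 \lor q5)): α-rule — add \lnot q2, \lnot (\lnot q2 \lor q5).
        \lnot (\lnot q2 \lor q5): α-rule — add \lnot \lnot q2, \lnot q5.
        × closes — contains both q2 and \lnot q2.
      branch 1.2 (add \lnot q1):
        ○ open, literals {q1=F}.
  branch 2 (add ((q4 \lor (\lnot q2 \leftrightarrow q1)) \leftrightarrow q2)):
    ((q4 \lor (\lnot q2 \leftrightarrow q1)) \leftrightarrow q2): β-rule — branch into (q4 \lor (\lnot q2 \leftrightarrow q1)), q2  //  \lnot (q4 \lor (\lnot q2 \leftrightarrow q1)), \lnot q2.
      branch 2.1 (add (q4 \lor (\lnot q2 \leftrightarrow q1)), q2):
        (q4 \lor (\lnot q2 \leftrightarrow q1)): β-rule — branch into q4  //  (\lnot q2 \leftrightarrow q1).
          branch 2.1.1 (add q4):
            ○ open, literals {q2=T, q4=T}.
          branch 2.1.2 (add (\lnot q2 \leftrightarrow q1)):
            (\lnot q2 \leftrightarrow q1): β-rule — branch into \lnot q2, q1  //  \lnot \lnot q2, \lnot q1.
              branch 2.1.2.1 (add \lnot q2, q1):
                × closes — contains both q2 and \lnot q2.
              branch 2.1.2.2 (add \lnot \lnot q2, \lnot q1):
                ○ open, literals {q1=F, q2=T}.
      branch 2.2 (add \lnot (q4 \lor (\lnot q2 \leftrightarrow q1)), \lnot q2):
        \lnot (q4 \lor (\lnot q2 \leftrightarrow q1)): α-rule — add \lnot q4, \lnot (\lnot q2 \leftrightarrow q1).
        \lnot (\lnot q2 \leftrightarrow q1): β-rule — branch into \lnot q2, \lnot q1  //  \lnot \lnot q2, q1.
          branch 2.2.1 (add \lnot q2, \lnot q1):
            ○ open, literals {q1=F, q2=F, q4=F}.
          branch 2.2.2 (add \lnot \lnot q2, q1):
            × closes — contains both q2 and \lnot q2.
3 branches closed, 4 open.
Each open branch fixes some atoms; the unmentioned ones are free. Counting distinct full assignments: branch {q1=F} (q5, q4, q2, q3) contributes 16 new; branch {q2=T, q4=T} (q5, q1, q3) contributes 4 new; branch {q1=F, q2=T} (q5, q4, q3) contributes 0 new; branch {q1=F, q2=F, q4=F} (q5, q3) contributes 0 new. Total: 20.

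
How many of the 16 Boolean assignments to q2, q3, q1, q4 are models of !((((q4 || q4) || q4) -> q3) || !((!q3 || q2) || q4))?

Initial set: {!((((q4 || q4) || q4) -> q3) || !((!q3 || q2) || q4))}.
!((((q4 || q4) || q4) -> q3) || !((!q3 || q2) || q4)): α-rule — add !(((q4 || q4) || q4) -> q3), !!((!q3 || q2) || q4).
!(((q4 || q4) || q4) -> q3): α-rule — add ((q4 || q4) || q4), !q3.
!!((!q3 || q2) || q4): β-rule — branch into (!q3 || q2)  //  q4.
  branch 1 (add (!q3 || q2)):
    ((q4 || q4) || q4): β-rule — branch into (q4 || q4)  //  q4.
      branch 1.1 (add (q4 || q4)):
        (!q3 || q2): β-rule — branch into !q3  //  q2.
          branch 1.1.1 (add !q3):
            (q4 || q4): β-rule — branch into q4  //  q4.
              branch 1.1.1.1 (add q4):
                ○ open, literals {q3=F, q4=T}.
              branch 1.1.1.2 (add q4):
                ○ open, literals {q3=F, q4=T}.
          branch 1.1.2 (add q2):
            (q4 || q4): β-rule — branch into q4  //  q4.
              branch 1.1.2.1 (add q4):
                ○ open, literals {q2=T, q3=F, q4=T}.
              branch 1.1.2.2 (add q4):
                ○ open, literals {q2=T, q3=F, q4=T}.
      branch 1.2 (add q4):
        (!q3 || q2): β-rule — branch into !q3  //  q2.
          branch 1.2.1 (add !q3):
            ○ open, literals {q3=F, q4=T}.
          branch 1.2.2 (add q2):
            ○ open, literals {q2=T, q3=F, q4=T}.
  branch 2 (add q4):
    ((q4 || q4) || q4): β-rule — branch into (q4 || q4)  //  q4.
      branch 2.1 (add (q4 || q4)):
        (q4 || q4): β-rule — branch into q4  //  q4.
          branch 2.1.1 (add q4):
            ○ open, literals {q3=F, q4=T}.
          branch 2.1.2 (add q4):
            ○ open, literals {q3=F, q4=T}.
      branch 2.2 (add q4):
        ○ open, literals {q3=F, q4=T}.
0 branches closed, 9 open.
Each open branch fixes some atoms; the unmentioned ones are free. Counting distinct full assignments: branch {q3=F, q4=T} (q2, q1) contributes 4 new; branch {q3=F, q4=T} (q2, q1) contributes 0 new; branch {q2=T, q3=F, q4=T} (q1) contributes 0 new; branch {q2=T, q3=F, q4=T} (q1) contributes 0 new; branch {q3=F, q4=T} (q2, q1) contributes 0 new; branch {q2=T, q3=F, q4=T} (q1) contributes 0 new; branch {q3=F, q4=T} (q2, q1) contributes 0 new; branch {q3=F, q4=T} (q2, q1) contributes 0 new; branch {q3=F, q4=T} (q2, q1) contributes 0 new. Total: 4.

4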